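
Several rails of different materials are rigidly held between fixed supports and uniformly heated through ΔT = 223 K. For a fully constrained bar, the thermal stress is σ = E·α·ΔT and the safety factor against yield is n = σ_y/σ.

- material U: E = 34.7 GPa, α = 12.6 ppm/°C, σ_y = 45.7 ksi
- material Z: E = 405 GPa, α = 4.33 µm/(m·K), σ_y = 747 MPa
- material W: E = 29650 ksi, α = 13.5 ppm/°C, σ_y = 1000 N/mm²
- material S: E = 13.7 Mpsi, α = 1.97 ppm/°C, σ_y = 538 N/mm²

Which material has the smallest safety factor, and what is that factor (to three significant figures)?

material W, n = 1.62

Converting E to GPa, α to ×10⁻⁶/K, σ_y to MPa, then σ and n for each:
  material U: E = 34.70, α = 12.6, σ_y = 315.1 → σ = 97.5 MPa, n = 3.23
  material Z: E = 405.0, α = 4.33, σ_y = 747.0 → σ = 391 MPa, n = 1.91
  material W: E = 204.4, α = 13.5, σ_y = 1000 → σ = 615 MPa, n = 1.62
  material S: E = 94.46, α = 1.97, σ_y = 538.0 → σ = 41.5 MPa, n = 13.0
Material W has the lowest safety factor, n = 1.62.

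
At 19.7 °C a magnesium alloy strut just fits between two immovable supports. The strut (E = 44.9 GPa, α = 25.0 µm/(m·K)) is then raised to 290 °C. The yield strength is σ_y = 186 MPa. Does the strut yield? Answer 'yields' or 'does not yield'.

ΔT = 270.3 K. Constrained thermal stress σ = E·α·ΔT = 44.90×10³ MPa × 25.0×10⁻⁶ × 270.3 = 303 MPa (compressive).
Compare to σ_y = 186 MPa: σ ≥ σ_y, so it yields.

yields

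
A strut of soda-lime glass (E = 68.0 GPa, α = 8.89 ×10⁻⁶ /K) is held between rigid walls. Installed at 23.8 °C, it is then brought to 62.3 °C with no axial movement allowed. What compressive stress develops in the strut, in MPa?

ΔT = 38.50 K. Constrained thermal stress σ = E·α·ΔT = 68.00×10³ MPa × 8.89×10⁻⁶ × 38.50 = 23.3 MPa (compressive).

23.3 MPa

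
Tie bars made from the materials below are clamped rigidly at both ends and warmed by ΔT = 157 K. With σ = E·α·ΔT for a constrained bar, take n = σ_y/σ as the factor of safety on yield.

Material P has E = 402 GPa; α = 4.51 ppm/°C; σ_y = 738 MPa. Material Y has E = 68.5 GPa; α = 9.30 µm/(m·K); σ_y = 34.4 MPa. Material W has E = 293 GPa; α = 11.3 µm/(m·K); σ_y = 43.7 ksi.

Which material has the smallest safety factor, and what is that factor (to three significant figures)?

Converting E to GPa, α to ×10⁻⁶/K, σ_y to MPa, then σ and n for each:
  material P: E = 402.0, α = 4.51, σ_y = 738.0 → σ = 285 MPa, n = 2.59
  material Y: E = 68.50, α = 9.30, σ_y = 34.40 → σ = 100 MPa, n = 0.344
  material W: E = 293.0, α = 11.3, σ_y = 301.3 → σ = 520 MPa, n = 0.580
Smallest n: material Y with n = 0.344.

material Y, n = 0.344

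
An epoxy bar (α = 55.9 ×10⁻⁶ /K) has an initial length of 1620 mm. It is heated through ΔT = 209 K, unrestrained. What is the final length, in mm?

ΔL = α·L₀·ΔT = 55.9×10⁻⁶ × 1620 mm × 209.0 K = 18.9 mm.
L = L₀ + ΔL = 1620 + 18.9 = 1638.9 mm.

1638.9 mm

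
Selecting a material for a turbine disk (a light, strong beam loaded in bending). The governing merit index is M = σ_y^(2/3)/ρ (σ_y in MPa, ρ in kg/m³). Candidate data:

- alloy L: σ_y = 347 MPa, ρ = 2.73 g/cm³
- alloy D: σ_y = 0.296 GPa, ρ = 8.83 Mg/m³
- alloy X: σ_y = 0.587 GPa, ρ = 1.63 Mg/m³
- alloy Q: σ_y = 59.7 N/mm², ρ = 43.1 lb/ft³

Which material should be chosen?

Convert each candidate to consistent units, then evaluate M:
  alloy L: σ_y = 347.0 MPa, ρ = 2730 kg/m³
  alloy D: σ_y = 296.0 MPa, ρ = 8830 kg/m³
  alloy X: σ_y = 587.0 MPa, ρ = 1630 kg/m³
  alloy Q: σ_y = 59.70 MPa, ρ = 690.4 kg/m³
  alloy X: M = 43.0×10⁻³
  alloy Q: M = 22.1×10⁻³
  alloy L: M = 18.1×10⁻³
  alloy D: M = 5.03×10⁻³
Alloy X has the largest M.

alloy X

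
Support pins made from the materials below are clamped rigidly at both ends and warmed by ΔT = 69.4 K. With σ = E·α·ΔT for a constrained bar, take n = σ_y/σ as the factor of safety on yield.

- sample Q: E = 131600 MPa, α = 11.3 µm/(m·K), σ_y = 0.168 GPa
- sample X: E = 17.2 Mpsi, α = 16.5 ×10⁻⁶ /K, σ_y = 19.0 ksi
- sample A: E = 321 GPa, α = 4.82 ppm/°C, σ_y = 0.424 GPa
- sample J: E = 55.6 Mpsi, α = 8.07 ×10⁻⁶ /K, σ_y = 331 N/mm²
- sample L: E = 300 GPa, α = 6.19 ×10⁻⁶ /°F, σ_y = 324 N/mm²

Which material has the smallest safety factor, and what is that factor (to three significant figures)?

Per material, after unit conversion:
  sample Q: E = 131.6, α = 11.3, σ_y = 168.0 → σ = 103 MPa, n = 1.63
  sample X: E = 118.6, α = 16.5, σ_y = 131.0 → σ = 136 MPa, n = 0.965
  sample A: E = 321.0, α = 4.82, σ_y = 424.0 → σ = 107 MPa, n = 3.95
  sample J: E = 383.3, α = 8.07, σ_y = 331.0 → σ = 215 MPa, n = 1.54
  sample L: E = 300.0, α = 11.1, σ_y = 324.0 → σ = 232 MPa, n = 1.40
Sample X has the lowest safety factor, n = 0.965.

sample X, n = 0.965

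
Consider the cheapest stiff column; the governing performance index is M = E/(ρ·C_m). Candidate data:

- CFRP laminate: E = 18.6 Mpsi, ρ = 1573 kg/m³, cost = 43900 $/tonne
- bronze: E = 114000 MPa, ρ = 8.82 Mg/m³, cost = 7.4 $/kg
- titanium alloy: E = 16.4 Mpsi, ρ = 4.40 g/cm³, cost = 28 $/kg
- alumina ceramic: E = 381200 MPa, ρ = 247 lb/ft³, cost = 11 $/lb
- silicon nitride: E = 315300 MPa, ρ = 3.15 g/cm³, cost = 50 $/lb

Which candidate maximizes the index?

alumina ceramic

Putting every candidate on a common basis:
  CFRP laminate: E = 128.2 GPa, ρ = 1573 kg/m³, cost = 43.90 $/kg
  bronze: E = 114.0 GPa, ρ = 8820 kg/m³, cost = 7.400 $/kg
  titanium alloy: E = 113.1 GPa, ρ = 4400 kg/m³, cost = 28.00 $/kg
  alumina ceramic: E = 381.2 GPa, ρ = 3957 kg/m³, cost = 24.25 $/kg
  silicon nitride: E = 315.3 GPa, ρ = 3150 kg/m³, cost = 110.2 $/kg
  alumina ceramic: M = 3.97 MN·m per $
  CFRP laminate: M = 1.86 MN·m per $
  bronze: M = 1.75 MN·m per $
  titanium alloy: M = 0.918 MN·m per $
  silicon nitride: M = 0.908 MN·m per $
Alumina ceramic ranks first.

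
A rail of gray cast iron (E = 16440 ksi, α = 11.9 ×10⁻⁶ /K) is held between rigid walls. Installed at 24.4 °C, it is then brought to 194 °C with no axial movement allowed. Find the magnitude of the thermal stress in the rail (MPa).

E = 16440 ksi = 113.3 GPa.
ΔT = 169.6 K. Constrained thermal stress σ = E·α·ΔT = 113.3×10³ MPa × 11.9×10⁻⁶ × 169.6 = 229 MPa (compressive).

229 MPa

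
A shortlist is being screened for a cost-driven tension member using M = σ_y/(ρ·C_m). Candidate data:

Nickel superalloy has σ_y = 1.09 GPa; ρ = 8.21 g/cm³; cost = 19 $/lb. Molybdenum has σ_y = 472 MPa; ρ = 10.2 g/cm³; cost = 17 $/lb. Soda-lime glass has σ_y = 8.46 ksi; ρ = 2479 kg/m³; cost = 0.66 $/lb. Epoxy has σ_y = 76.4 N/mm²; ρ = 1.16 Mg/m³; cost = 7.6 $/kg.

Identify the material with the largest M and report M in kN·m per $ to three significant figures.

soda-lime glass, M = 16.2 kN·m per $

Normalizing units and computing the index:
  nickel superalloy: σ_y = 1090 MPa, ρ = 8210 kg/m³, cost = 41.89 $/kg
  molybdenum: σ_y = 472.0 MPa, ρ = 10200 kg/m³, cost = 37.48 $/kg
  soda-lime glass: σ_y = 58.33 MPa, ρ = 2479 kg/m³, cost = 1.455 $/kg
  epoxy: σ_y = 76.40 MPa, ρ = 1160 kg/m³, cost = 7.600 $/kg
  soda-lime glass: M = 16.2 kN·m per $
  epoxy: M = 8.67 kN·m per $
  nickel superalloy: M = 3.17 kN·m per $
  molybdenum: M = 1.23 kN·m per $
The maximum is for soda-lime glass.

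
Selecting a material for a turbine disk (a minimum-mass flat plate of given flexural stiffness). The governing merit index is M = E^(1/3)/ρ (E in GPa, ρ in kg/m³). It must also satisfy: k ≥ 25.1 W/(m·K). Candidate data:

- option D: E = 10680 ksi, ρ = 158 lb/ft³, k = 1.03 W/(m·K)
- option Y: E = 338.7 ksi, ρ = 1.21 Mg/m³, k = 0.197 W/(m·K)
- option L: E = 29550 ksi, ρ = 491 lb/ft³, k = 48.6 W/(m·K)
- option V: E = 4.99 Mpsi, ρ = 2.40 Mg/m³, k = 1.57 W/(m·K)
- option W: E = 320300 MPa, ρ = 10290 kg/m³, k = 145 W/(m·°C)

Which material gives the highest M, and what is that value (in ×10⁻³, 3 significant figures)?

Screen on constraints: k ≥ 25.1 W/(m·K). Survivors: option L, option W.
Convert each candidate to consistent units, then evaluate M:
  option L: E = 203.7 GPa, ρ = 7865 kg/m³
  option W: E = 320.3 GPa, ρ = 10290 kg/m³
  option L: M = 0.748×10⁻³
  option W: M = 0.665×10⁻³
Highest index: option L.

option L, M = 0.748×10⁻³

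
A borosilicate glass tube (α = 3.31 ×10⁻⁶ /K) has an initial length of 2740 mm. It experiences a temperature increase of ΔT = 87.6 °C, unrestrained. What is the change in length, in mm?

ΔL = α·L₀·ΔT = 3.31×10⁻⁶ × 2740 mm × 87.60 K = 0.794 mm.

0.794 mm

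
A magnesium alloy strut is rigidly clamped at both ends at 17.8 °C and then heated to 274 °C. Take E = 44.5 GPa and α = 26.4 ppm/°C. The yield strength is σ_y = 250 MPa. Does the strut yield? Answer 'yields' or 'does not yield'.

ΔT = 256.2 K. Constrained thermal stress σ = E·α·ΔT = 44.50×10³ MPa × 26.4×10⁻⁶ × 256.2 = 301 MPa (compressive).
Compare to σ_y = 250 MPa: σ ≥ σ_y, so it yields.

yields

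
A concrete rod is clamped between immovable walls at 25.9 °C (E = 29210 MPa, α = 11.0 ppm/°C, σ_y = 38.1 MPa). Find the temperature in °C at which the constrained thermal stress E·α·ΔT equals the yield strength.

144 °C

E = 29210 MPa = 29.21 GPa.
E·α·ΔT = 38.10 MPa ⇒ ΔT = 38.10 / (29.21×10³ × 11.0×10⁻⁶) = 118.6 K.
T = 25.9 + 118.6 = 144.5 °C.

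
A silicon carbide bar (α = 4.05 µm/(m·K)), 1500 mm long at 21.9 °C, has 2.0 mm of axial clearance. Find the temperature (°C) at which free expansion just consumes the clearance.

351 °C

α·L₀·ΔT = 2.0 mm ⇒ ΔT = 2.0 / (4.05×10⁻⁶ × 1500.0) = 329.2 K.
T = 21.9 + 329.2 = 351.1 °C.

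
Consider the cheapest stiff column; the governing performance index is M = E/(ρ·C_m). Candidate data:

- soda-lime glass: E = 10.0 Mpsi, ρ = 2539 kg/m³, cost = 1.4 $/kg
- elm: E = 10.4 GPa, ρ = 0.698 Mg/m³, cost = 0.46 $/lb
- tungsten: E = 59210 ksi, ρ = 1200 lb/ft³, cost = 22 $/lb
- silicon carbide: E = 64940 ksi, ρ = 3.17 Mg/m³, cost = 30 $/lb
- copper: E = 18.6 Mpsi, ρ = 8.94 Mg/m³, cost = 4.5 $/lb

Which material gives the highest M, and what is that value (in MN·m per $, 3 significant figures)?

In SI units:
  soda-lime glass: E = 68.95 GPa, ρ = 2539 kg/m³, cost = 1.400 $/kg
  elm: E = 10.40 GPa, ρ = 698.0 kg/m³, cost = 1.014 $/kg
  tungsten: E = 408.2 GPa, ρ = 19220 kg/m³, cost = 48.50 $/kg
  silicon carbide: E = 447.7 GPa, ρ = 3170 kg/m³, cost = 66.14 $/kg
  copper: E = 128.2 GPa, ρ = 8940 kg/m³, cost = 9.921 $/kg
  soda-lime glass: M = 19.4 MN·m per $
  elm: M = 14.7 MN·m per $
  silicon carbide: M = 2.14 MN·m per $
  copper: M = 1.45 MN·m per $
  tungsten: M = 0.438 MN·m per $
The maximum is for soda-lime glass.

soda-lime glass, M = 19.4 MN·m per $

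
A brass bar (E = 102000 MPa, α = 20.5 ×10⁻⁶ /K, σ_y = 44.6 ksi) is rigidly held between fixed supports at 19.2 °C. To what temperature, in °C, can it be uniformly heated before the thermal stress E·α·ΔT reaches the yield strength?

E = 102000 MPa = 102.0 GPa.
σ_y = 44.6 ksi = 307.5 MPa.
E·α·ΔT = 307.5 MPa ⇒ ΔT = 307.5 / (102.0×10³ × 20.5×10⁻⁶) = 147.1 K.
T = 19.2 + 147.1 = 166.3 °C.

166 °C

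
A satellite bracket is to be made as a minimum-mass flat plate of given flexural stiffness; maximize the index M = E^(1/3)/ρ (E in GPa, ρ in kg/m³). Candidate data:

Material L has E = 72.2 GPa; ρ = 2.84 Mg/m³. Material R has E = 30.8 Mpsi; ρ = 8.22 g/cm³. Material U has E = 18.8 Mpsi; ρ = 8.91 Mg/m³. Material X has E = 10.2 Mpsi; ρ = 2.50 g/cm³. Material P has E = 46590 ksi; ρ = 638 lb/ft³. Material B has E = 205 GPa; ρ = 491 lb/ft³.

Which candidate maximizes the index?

Normalizing units and computing the index:
  material L: E = 72.20 GPa, ρ = 2840 kg/m³
  material R: E = 212.4 GPa, ρ = 8220 kg/m³
  material U: E = 129.6 GPa, ρ = 8910 kg/m³
  material X: E = 70.33 GPa, ρ = 2500 kg/m³
  material P: E = 321.2 GPa, ρ = 10220 kg/m³
  material B: E = 205.0 GPa, ρ = 7865 kg/m³
  material X: M = 1.65×10⁻³
  material L: M = 1.47×10⁻³
  material B: M = 0.750×10⁻³
  material R: M = 0.726×10⁻³
  material P: M = 0.670×10⁻³
  material U: M = 0.568×10⁻³
Highest index: material X.

material X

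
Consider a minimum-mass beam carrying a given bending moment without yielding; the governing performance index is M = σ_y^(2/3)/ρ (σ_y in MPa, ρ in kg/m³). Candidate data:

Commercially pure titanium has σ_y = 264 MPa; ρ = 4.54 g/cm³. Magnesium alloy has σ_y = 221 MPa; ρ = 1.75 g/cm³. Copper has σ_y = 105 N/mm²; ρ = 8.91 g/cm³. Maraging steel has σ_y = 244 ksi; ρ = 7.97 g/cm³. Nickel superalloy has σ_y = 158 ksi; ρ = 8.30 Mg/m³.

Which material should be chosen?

After converting to SI:
  commercially pure titanium: σ_y = 264.0 MPa, ρ = 4540 kg/m³
  magnesium alloy: σ_y = 221.0 MPa, ρ = 1750 kg/m³
  copper: σ_y = 105.0 MPa, ρ = 8910 kg/m³
  maraging steel: σ_y = 1682 MPa, ρ = 7970 kg/m³
  nickel superalloy: σ_y = 1089 MPa, ρ = 8300 kg/m³
  magnesium alloy: M = 20.9×10⁻³
  maraging steel: M = 17.7×10⁻³
  nickel superalloy: M = 12.8×10⁻³
  commercially pure titanium: M = 9.06×10⁻³
  copper: M = 2.50×10⁻³
The maximum is for magnesium alloy.

magnesium alloy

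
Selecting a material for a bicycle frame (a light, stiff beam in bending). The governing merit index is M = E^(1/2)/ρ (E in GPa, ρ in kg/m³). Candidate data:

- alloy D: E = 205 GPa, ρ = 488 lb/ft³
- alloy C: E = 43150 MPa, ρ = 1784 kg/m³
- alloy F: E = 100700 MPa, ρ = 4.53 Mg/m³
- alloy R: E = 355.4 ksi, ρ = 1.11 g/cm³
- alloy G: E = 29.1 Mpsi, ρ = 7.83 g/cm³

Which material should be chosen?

alloy C

After converting to SI:
  alloy D: E = 205.0 GPa, ρ = 7817 kg/m³
  alloy C: E = 43.15 GPa, ρ = 1784 kg/m³
  alloy F: E = 100.7 GPa, ρ = 4530 kg/m³
  alloy R: E = 2.450 GPa, ρ = 1110 kg/m³
  alloy G: E = 200.6 GPa, ρ = 7830 kg/m³
  alloy C: M = 3.68×10⁻³
  alloy F: M = 2.22×10⁻³
  alloy D: M = 1.83×10⁻³
  alloy G: M = 1.81×10⁻³
  alloy R: M = 1.41×10⁻³
Alloy C has the largest M.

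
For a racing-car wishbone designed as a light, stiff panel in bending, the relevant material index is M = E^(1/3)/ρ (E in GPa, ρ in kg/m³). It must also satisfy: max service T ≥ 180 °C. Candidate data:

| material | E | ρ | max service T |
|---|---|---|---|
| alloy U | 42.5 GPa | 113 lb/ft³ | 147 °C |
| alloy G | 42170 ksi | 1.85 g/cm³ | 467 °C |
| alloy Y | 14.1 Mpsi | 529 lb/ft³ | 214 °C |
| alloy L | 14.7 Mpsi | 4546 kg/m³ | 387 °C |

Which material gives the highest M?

alloy G

Screen on constraints: max service T ≥ 180 °C. Survivors: alloy G, alloy Y, alloy L.
In SI units:
  alloy G: E = 290.8 GPa, ρ = 1850 kg/m³
  alloy Y: E = 97.22 GPa, ρ = 8474 kg/m³
  alloy L: E = 101.4 GPa, ρ = 4546 kg/m³
  alloy G: M = 3.58×10⁻³
  alloy L: M = 1.03×10⁻³
  alloy Y: M = 0.543×10⁻³
Highest index: alloy G.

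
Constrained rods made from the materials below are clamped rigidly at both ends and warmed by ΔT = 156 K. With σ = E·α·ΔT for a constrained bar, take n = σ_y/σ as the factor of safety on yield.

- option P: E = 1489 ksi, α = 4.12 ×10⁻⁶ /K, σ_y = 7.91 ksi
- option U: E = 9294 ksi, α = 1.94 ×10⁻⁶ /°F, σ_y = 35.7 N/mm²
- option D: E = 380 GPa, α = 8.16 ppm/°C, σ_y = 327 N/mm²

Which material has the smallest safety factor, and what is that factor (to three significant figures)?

With everything in SI (GPa, ×10⁻⁶/K, MPa):
  option P: E = 10.27, α = 4.12, σ_y = 54.54 → σ = 6.60 MPa, n = 8.27
  option U: E = 64.08, α = 3.49, σ_y = 35.70 → σ = 34.9 MPa, n = 1.02
  option D: E = 380.0, α = 8.16, σ_y = 327.0 → σ = 484 MPa, n = 0.676
Smallest n: option D with n = 0.676.

option D, n = 0.676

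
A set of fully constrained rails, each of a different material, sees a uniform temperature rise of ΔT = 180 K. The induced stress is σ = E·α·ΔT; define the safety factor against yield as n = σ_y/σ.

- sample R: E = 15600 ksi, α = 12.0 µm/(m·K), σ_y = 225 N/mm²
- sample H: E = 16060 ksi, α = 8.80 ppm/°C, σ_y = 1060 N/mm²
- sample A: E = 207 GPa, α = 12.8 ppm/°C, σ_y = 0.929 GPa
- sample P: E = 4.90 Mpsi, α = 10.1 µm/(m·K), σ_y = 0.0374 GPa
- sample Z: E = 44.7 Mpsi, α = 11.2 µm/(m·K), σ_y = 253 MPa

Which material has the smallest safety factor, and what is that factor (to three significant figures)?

Converting E to GPa, α to ×10⁻⁶/K, σ_y to MPa, then σ and n for each:
  sample R: E = 107.6, α = 12.0, σ_y = 225.0 → σ = 232 MPa, n = 0.968
  sample H: E = 110.7, α = 8.80, σ_y = 1060 → σ = 175 MPa, n = 6.04
  sample A: E = 207.0, α = 12.8, σ_y = 929.0 → σ = 477 MPa, n = 1.95
  sample P: E = 33.78, α = 10.1, σ_y = 37.40 → σ = 61.4 MPa, n = 0.609
  sample Z: E = 308.2, α = 11.2, σ_y = 253.0 → σ = 621 MPa, n = 0.407
Smallest n: sample Z with n = 0.407.

sample Z, n = 0.407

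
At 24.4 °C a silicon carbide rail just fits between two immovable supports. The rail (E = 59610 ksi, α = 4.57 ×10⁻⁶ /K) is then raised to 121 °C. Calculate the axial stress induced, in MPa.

181 MPa

E = 59610 ksi = 411.0 GPa.
ΔT = 96.60 K. Constrained thermal stress σ = E·α·ΔT = 411.0×10³ MPa × 4.57×10⁻⁶ × 96.60 = 181 MPa (compressive).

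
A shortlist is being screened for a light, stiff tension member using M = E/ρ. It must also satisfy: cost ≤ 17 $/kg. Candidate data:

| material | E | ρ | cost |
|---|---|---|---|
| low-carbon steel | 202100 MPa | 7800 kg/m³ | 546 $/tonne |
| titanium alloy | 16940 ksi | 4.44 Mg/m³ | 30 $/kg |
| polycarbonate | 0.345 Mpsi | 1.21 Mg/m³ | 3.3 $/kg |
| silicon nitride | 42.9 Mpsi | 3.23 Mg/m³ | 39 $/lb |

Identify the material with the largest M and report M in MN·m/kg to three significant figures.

low-carbon steel, M = 25.9 MN·m/kg

Screen on constraints: cost ≤ 17 $/kg. Survivors: low-carbon steel, polycarbonate.
Convert each candidate to consistent units, then evaluate M:
  low-carbon steel: E = 202.1 GPa, ρ = 7800 kg/m³
  polycarbonate: E = 2.379 GPa, ρ = 1210 kg/m³
  low-carbon steel: M = 25.9 MN·m/kg
  polycarbonate: M = 1.97 MN·m/kg
Low-carbon steel ranks first.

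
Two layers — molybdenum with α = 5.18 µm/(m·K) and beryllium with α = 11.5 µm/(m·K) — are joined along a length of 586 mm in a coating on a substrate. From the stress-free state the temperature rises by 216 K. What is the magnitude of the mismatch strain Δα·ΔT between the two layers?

1.37×10⁻³

Δα = |5.18 − 11.5|×10⁻⁶/K = 6.32×10⁻⁶/K.
Mismatch strain = Δα·ΔT = 6.32×10⁻⁶ × 216.0 = 1.37×10⁻³.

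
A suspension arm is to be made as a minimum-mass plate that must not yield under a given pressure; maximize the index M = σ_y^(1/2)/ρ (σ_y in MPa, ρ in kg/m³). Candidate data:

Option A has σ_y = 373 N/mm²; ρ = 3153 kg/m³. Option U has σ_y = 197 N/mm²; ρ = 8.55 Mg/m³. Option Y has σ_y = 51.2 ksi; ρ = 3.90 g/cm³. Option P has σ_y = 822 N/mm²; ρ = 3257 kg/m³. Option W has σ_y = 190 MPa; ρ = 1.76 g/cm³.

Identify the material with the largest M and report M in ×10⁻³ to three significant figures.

In SI units:
  option A: σ_y = 373.0 MPa, ρ = 3153 kg/m³
  option U: σ_y = 197.0 MPa, ρ = 8550 kg/m³
  option Y: σ_y = 353.0 MPa, ρ = 3900 kg/m³
  option P: σ_y = 822.0 MPa, ρ = 3257 kg/m³
  option W: σ_y = 190.0 MPa, ρ = 1760 kg/m³
  option P: M = 8.80×10⁻³
  option W: M = 7.83×10⁻³
  option A: M = 6.13×10⁻³
  option Y: M = 4.82×10⁻³
  option U: M = 1.64×10⁻³
The maximum is for option P.

option P, M = 8.80×10⁻³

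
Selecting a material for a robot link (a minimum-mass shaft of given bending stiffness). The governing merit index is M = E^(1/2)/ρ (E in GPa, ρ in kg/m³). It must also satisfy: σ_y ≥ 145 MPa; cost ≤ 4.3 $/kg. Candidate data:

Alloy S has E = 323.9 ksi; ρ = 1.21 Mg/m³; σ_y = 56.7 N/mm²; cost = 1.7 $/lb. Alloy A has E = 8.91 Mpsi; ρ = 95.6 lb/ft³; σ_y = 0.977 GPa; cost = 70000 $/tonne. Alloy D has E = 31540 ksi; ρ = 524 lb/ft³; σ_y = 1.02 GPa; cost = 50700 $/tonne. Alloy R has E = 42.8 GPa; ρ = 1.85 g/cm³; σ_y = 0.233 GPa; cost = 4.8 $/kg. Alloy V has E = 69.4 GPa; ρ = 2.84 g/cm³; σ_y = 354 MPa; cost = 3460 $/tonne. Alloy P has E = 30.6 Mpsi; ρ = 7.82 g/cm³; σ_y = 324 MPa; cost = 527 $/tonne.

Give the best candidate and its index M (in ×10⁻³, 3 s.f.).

alloy V, M = 2.93×10⁻³

Screen on constraints: σ_y ≥ 145 MPa; cost ≤ 4.3 $/kg. Survivors: alloy V, alloy P.
Normalizing units and computing the index:
  alloy V: E = 69.40 GPa, ρ = 2840 kg/m³
  alloy P: E = 211.0 GPa, ρ = 7820 kg/m³
  alloy V: M = 2.93×10⁻³
  alloy P: M = 1.86×10⁻³
Alloy V ranks first.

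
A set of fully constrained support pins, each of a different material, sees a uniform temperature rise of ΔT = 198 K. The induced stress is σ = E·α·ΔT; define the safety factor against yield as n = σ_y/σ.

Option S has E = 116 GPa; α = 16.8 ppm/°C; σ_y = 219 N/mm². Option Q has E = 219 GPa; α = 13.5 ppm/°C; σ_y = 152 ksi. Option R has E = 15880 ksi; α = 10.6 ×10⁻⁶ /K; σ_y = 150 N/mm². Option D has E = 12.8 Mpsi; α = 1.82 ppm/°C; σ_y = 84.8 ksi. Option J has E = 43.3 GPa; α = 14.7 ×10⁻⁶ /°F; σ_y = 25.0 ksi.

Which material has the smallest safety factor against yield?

With everything in SI (GPa, ×10⁻⁶/K, MPa):
  option S: E = 116.0, α = 16.8, σ_y = 219.0 → σ = 386 MPa, n = 0.568
  option Q: E = 219.0, α = 13.5, σ_y = 1048 → σ = 585 MPa, n = 1.79
  option R: E = 109.5, α = 10.6, σ_y = 150.0 → σ = 230 MPa, n = 0.653
  option D: E = 88.25, α = 1.82, σ_y = 584.7 → σ = 31.8 MPa, n = 18.4
  option J: E = 43.30, α = 26.5, σ_y = 172.4 → σ = 227 MPa, n = 0.760
The minimum is option S at n = 0.568.

option S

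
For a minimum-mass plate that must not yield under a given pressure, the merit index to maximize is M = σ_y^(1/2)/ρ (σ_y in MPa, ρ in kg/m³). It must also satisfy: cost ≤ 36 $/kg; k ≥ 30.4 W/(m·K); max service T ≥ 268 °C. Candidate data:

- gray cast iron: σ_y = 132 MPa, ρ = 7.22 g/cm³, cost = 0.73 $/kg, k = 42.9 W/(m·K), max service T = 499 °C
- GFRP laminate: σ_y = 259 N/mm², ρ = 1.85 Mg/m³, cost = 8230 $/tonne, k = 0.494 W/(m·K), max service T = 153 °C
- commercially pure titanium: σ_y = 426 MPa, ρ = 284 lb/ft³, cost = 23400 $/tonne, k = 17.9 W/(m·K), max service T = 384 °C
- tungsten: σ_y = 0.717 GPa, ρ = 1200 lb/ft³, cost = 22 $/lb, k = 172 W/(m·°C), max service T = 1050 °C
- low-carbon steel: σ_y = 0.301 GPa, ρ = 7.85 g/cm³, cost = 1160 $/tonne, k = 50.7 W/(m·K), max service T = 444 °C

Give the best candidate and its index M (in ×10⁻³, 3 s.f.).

low-carbon steel, M = 2.21×10⁻³

Screen on constraints: cost ≤ 36 $/kg; k ≥ 30.4 W/(m·K); max service T ≥ 268 °C. Survivors: gray cast iron, low-carbon steel.
Putting every candidate on a common basis:
  gray cast iron: σ_y = 132.0 MPa, ρ = 7220 kg/m³
  low-carbon steel: σ_y = 301.0 MPa, ρ = 7850 kg/m³
  low-carbon steel: M = 2.21×10⁻³
  gray cast iron: M = 1.59×10⁻³
Low-carbon steel has the largest M.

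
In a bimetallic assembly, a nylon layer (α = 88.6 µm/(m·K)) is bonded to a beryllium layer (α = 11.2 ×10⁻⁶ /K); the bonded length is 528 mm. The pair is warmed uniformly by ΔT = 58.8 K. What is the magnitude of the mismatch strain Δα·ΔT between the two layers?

4.55×10⁻³

Δα = |88.6 − 11.2|×10⁻⁶/K = 77.4×10⁻⁶/K.
Mismatch strain = Δα·ΔT = 77.4×10⁻⁶ × 58.8 = 4.55×10⁻³.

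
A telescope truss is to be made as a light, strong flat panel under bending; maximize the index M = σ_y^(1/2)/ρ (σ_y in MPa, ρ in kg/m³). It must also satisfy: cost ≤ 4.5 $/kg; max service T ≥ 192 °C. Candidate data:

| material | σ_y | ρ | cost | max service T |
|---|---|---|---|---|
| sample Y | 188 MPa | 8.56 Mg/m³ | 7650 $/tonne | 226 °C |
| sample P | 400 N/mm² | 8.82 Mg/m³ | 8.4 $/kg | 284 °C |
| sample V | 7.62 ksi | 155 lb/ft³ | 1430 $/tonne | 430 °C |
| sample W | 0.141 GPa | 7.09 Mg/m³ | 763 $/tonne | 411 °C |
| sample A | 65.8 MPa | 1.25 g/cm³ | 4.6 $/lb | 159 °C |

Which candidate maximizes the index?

Screen on constraints: cost ≤ 4.5 $/kg; max service T ≥ 192 °C. Survivors: sample V, sample W.
Putting every candidate on a common basis:
  sample V: σ_y = 52.54 MPa, ρ = 2483 kg/m³
  sample W: σ_y = 141.0 MPa, ρ = 7090 kg/m³
  sample V: M = 2.92×10⁻³
  sample W: M = 1.67×10⁻³
Sample V has the largest M.

sample V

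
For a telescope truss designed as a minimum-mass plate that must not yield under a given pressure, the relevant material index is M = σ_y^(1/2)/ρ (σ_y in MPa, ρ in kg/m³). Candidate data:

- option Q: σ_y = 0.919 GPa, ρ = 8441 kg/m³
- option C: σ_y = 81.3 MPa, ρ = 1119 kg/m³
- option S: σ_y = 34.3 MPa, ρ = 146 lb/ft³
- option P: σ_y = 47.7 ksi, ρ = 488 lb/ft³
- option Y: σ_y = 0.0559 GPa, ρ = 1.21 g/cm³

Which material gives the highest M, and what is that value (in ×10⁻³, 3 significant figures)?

option C, M = 8.06×10⁻³

In SI units:
  option Q: σ_y = 919.0 MPa, ρ = 8441 kg/m³
  option C: σ_y = 81.30 MPa, ρ = 1119 kg/m³
  option S: σ_y = 34.30 MPa, ρ = 2339 kg/m³
  option P: σ_y = 328.9 MPa, ρ = 7817 kg/m³
  option Y: σ_y = 55.90 MPa, ρ = 1210 kg/m³
  option C: M = 8.06×10⁻³
  option Y: M = 6.18×10⁻³
  option Q: M = 3.59×10⁻³
  option S: M = 2.50×10⁻³
  option P: M = 2.32×10⁻³
Option C ranks first.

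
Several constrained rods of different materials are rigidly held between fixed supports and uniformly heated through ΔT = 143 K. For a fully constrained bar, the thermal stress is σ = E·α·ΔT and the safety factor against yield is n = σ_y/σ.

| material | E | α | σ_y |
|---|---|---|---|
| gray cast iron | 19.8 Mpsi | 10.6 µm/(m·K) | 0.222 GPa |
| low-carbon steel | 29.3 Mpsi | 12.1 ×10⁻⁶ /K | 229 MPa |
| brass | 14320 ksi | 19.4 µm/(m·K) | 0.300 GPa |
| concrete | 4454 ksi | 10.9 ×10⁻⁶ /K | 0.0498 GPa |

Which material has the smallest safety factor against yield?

With everything in SI (GPa, ×10⁻⁶/K, MPa):
  gray cast iron: E = 136.5, α = 10.6, σ_y = 222.0 → σ = 207 MPa, n = 1.07
  low-carbon steel: E = 202.0, α = 12.1, σ_y = 229.0 → σ = 350 MPa, n = 0.655
  brass: E = 98.73, α = 19.4, σ_y = 300.0 → σ = 274 MPa, n = 1.10
  concrete: E = 30.71, α = 10.9, σ_y = 49.80 → σ = 47.9 MPa, n = 1.04
Low-carbon steel has the lowest safety factor, n = 0.655.

low-carbon steel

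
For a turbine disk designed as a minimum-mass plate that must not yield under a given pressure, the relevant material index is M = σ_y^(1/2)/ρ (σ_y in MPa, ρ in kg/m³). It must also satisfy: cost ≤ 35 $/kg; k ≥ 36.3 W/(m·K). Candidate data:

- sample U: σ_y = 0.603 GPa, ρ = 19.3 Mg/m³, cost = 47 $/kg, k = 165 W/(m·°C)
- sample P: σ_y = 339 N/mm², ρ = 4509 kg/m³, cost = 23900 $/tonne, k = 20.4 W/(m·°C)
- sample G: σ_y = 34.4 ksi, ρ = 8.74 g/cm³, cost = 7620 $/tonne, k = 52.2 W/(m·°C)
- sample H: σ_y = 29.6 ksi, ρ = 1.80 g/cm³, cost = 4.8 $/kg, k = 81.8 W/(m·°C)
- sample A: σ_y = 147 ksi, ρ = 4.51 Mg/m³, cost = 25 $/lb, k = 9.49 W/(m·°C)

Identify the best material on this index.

sample H

Screen on constraints: cost ≤ 35 $/kg; k ≥ 36.3 W/(m·K). Survivors: sample G, sample H.
Putting every candidate on a common basis:
  sample G: σ_y = 237.2 MPa, ρ = 8740 kg/m³
  sample H: σ_y = 204.1 MPa, ρ = 1800 kg/m³
  sample H: M = 7.94×10⁻³
  sample G: M = 1.76×10⁻³
The maximum is for sample H.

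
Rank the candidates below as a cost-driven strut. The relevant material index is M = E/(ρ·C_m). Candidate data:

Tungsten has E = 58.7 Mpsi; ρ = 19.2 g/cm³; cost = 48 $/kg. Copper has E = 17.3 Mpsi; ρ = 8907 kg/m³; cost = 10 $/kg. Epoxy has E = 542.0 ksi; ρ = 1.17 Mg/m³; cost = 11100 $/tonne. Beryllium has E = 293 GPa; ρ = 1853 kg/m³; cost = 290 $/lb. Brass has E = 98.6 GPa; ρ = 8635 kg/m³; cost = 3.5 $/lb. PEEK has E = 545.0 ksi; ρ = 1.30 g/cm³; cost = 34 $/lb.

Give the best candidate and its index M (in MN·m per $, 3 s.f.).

In SI units:
  tungsten: E = 404.7 GPa, ρ = 19200 kg/m³, cost = 48.00 $/kg
  copper: E = 119.3 GPa, ρ = 8907 kg/m³, cost = 10.00 $/kg
  epoxy: E = 3.737 GPa, ρ = 1170 kg/m³, cost = 11.10 $/kg
  beryllium: E = 293.0 GPa, ρ = 1853 kg/m³, cost = 639.3 $/kg
  brass: E = 98.60 GPa, ρ = 8635 kg/m³, cost = 7.716 $/kg
  PEEK: E = 3.758 GPa, ρ = 1300 kg/m³, cost = 74.96 $/kg
  brass: M = 1.48 MN·m per $
  copper: M = 1.34 MN·m per $
  tungsten: M = 0.439 MN·m per $
  epoxy: M = 0.288 MN·m per $
  beryllium: M = 0.247 MN·m per $
  PEEK: M = 0.0386 MN·m per $
Brass ranks first.

brass, M = 1.48 MN·m per $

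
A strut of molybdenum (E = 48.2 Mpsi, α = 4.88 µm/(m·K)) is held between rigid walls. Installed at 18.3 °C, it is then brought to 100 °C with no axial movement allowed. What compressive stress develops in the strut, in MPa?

132 MPa

E = 48.2 Mpsi = 332.3 GPa.
ΔT = 81.70 K. Constrained thermal stress σ = E·α·ΔT = 332.3×10³ MPa × 4.88×10⁻⁶ × 81.70 = 132 MPa (compressive).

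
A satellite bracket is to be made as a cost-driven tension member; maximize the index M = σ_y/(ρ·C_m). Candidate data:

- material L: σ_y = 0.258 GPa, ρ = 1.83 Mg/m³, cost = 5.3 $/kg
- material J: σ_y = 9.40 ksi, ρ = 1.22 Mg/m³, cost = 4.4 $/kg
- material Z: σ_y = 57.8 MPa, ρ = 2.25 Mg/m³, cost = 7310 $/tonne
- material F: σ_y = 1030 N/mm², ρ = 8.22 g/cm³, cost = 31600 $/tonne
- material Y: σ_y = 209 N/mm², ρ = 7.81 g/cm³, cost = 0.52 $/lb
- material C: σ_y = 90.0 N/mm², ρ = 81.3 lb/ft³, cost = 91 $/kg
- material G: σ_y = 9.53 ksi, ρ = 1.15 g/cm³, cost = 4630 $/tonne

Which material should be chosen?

material L

In SI units:
  material L: σ_y = 258.0 MPa, ρ = 1830 kg/m³, cost = 5.300 $/kg
  material J: σ_y = 64.81 MPa, ρ = 1220 kg/m³, cost = 4.400 $/kg
  material Z: σ_y = 57.80 MPa, ρ = 2250 kg/m³, cost = 7.310 $/kg
  material F: σ_y = 1030 MPa, ρ = 8220 kg/m³, cost = 31.60 $/kg
  material Y: σ_y = 209.0 MPa, ρ = 7810 kg/m³, cost = 1.146 $/kg
  material C: σ_y = 90.00 MPa, ρ = 1302 kg/m³, cost = 91.00 $/kg
  material G: σ_y = 65.71 MPa, ρ = 1150 kg/m³, cost = 4.630 $/kg
  material L: M = 26.6 kN·m per $
  material Y: M = 23.3 kN·m per $
  material G: M = 12.3 kN·m per $
  material J: M = 12.1 kN·m per $
  material F: M = 3.97 kN·m per $
  material Z: M = 3.51 kN·m per $
  material C: M = 0.759 kN·m per $
Material L ranks first.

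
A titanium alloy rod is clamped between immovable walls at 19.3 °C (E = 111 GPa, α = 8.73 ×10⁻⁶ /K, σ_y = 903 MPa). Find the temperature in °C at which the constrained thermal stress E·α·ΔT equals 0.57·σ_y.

550 °C

E·α·ΔT = 514.7 MPa ⇒ ΔT = 514.7 / (111.0×10³ × 8.73×10⁻⁶) = 531.2 K.
T = 19.3 + 531.2 = 550.5 °C.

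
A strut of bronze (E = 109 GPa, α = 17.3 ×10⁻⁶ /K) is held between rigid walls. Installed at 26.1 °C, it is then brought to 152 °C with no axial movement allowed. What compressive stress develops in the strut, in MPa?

237 MPa

ΔT = 125.9 K. Constrained thermal stress σ = E·α·ΔT = 109.0×10³ MPa × 17.3×10⁻⁶ × 125.9 = 237 MPa (compressive).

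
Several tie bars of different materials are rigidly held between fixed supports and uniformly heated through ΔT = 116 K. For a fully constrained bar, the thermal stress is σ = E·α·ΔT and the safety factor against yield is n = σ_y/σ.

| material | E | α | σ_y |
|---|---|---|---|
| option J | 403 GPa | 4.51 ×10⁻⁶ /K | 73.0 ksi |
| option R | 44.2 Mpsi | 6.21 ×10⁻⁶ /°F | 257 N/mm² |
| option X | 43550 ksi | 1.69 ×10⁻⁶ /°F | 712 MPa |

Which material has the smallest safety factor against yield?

option R

Converting E to GPa, α to ×10⁻⁶/K, σ_y to MPa, then σ and n for each:
  option J: E = 403.0, α = 4.51, σ_y = 503.3 → σ = 211 MPa, n = 2.39
  option R: E = 304.7, α = 11.2, σ_y = 257.0 → σ = 395 MPa, n = 0.650
  option X: E = 300.3, α = 3.04, σ_y = 712.0 → σ = 106 MPa, n = 6.72
The minimum is option R at n = 0.650.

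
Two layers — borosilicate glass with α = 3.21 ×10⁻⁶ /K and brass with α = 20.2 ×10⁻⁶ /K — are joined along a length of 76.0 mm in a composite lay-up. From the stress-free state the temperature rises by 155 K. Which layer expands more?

brass

α(borosilicate glass) = 3.21×10⁻⁶/K vs α(brass) = 20.2×10⁻⁶/K.
Higher α expands more for the same ΔT: brass.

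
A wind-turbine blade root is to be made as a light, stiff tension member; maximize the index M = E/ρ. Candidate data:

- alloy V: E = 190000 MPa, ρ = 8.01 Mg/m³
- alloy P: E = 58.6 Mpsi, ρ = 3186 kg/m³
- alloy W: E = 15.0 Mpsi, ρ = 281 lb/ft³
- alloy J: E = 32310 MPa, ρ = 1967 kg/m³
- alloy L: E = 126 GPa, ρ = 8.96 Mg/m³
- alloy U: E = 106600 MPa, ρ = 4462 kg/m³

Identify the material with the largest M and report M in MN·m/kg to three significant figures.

alloy P, M = 127 MN·m/kg

After converting to SI:
  alloy V: E = 190.0 GPa, ρ = 8010 kg/m³
  alloy P: E = 404.0 GPa, ρ = 3186 kg/m³
  alloy W: E = 103.4 GPa, ρ = 4501 kg/m³
  alloy J: E = 32.31 GPa, ρ = 1967 kg/m³
  alloy L: E = 126.0 GPa, ρ = 8960 kg/m³
  alloy U: E = 106.6 GPa, ρ = 4462 kg/m³
  alloy P: M = 127 MN·m/kg
  alloy U: M = 23.9 MN·m/kg
  alloy V: M = 23.7 MN·m/kg
  alloy W: M = 23.0 MN·m/kg
  alloy J: M = 16.4 MN·m/kg
  alloy L: M = 14.1 MN·m/kg
The maximum is for alloy P.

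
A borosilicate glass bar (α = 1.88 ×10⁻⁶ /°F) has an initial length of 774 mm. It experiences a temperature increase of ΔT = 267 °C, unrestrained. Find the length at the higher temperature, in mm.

774.70 mm

Convert α: 1.88×10⁻⁶/°F × (9/5) = 3.38×10⁻⁶/K.
ΔL = α·L₀·ΔT = 3.38×10⁻⁶ × 774 mm × 267.0 K = 0.699 mm.
L = L₀ + ΔL = 774 + 0.699 = 774.70 mm.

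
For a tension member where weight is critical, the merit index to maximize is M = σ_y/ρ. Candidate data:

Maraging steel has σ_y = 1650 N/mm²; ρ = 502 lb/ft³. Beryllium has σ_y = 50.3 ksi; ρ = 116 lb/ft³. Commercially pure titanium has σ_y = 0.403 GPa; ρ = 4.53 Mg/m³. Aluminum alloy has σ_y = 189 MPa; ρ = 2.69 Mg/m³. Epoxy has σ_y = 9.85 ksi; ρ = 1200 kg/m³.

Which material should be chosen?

maraging steel

Normalizing units and computing the index:
  maraging steel: σ_y = 1650 MPa, ρ = 8041 kg/m³
  beryllium: σ_y = 346.8 MPa, ρ = 1858 kg/m³
  commercially pure titanium: σ_y = 403.0 MPa, ρ = 4530 kg/m³
  aluminum alloy: σ_y = 189.0 MPa, ρ = 2690 kg/m³
  epoxy: σ_y = 67.91 MPa, ρ = 1200 kg/m³
  maraging steel: M = 205 kN·m/kg
  beryllium: M = 187 kN·m/kg
  commercially pure titanium: M = 89.0 kN·m/kg
  aluminum alloy: M = 70.3 kN·m/kg
  epoxy: M = 56.6 kN·m/kg
Maraging steel ranks first.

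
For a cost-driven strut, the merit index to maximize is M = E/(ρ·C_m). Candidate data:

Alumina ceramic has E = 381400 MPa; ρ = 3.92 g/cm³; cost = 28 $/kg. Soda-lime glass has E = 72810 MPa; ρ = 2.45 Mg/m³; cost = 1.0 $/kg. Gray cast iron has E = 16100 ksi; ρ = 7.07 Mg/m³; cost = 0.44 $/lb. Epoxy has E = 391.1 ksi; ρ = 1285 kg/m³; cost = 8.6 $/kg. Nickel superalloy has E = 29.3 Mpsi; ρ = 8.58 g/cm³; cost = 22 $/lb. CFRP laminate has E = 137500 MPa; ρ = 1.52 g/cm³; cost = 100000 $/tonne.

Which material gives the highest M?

After converting to SI:
  alumina ceramic: E = 381.4 GPa, ρ = 3920 kg/m³, cost = 28.00 $/kg
  soda-lime glass: E = 72.81 GPa, ρ = 2450 kg/m³, cost = 1.000 $/kg
  gray cast iron: E = 111.0 GPa, ρ = 7070 kg/m³, cost = 0.9700 $/kg
  epoxy: E = 2.697 GPa, ρ = 1285 kg/m³, cost = 8.600 $/kg
  nickel superalloy: E = 202.0 GPa, ρ = 8580 kg/m³, cost = 48.50 $/kg
  CFRP laminate: E = 137.5 GPa, ρ = 1520 kg/m³, cost = 100.0 $/kg
  soda-lime glass: M = 29.7 MN·m per $
  gray cast iron: M = 16.2 MN·m per $
  alumina ceramic: M = 3.47 MN·m per $
  CFRP laminate: M = 0.905 MN·m per $
  nickel superalloy: M = 0.485 MN·m per $
  epoxy: M = 0.244 MN·m per $
Highest index: soda-lime glass.

soda-lime glass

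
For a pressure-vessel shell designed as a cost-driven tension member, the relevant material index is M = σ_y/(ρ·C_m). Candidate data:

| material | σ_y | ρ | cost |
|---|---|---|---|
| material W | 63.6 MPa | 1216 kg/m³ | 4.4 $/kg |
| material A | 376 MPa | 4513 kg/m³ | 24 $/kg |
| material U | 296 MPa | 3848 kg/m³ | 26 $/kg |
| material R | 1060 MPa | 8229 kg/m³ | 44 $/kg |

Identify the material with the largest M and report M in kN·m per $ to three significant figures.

Per-candidate index values:
  material W: M = 11.9 kN·m per $
  material A: M = 3.47 kN·m per $
  material U: M = 2.96 kN·m per $
  material R: M = 2.93 kN·m per $
Highest index: material W.

material W, M = 11.9 kN·m per $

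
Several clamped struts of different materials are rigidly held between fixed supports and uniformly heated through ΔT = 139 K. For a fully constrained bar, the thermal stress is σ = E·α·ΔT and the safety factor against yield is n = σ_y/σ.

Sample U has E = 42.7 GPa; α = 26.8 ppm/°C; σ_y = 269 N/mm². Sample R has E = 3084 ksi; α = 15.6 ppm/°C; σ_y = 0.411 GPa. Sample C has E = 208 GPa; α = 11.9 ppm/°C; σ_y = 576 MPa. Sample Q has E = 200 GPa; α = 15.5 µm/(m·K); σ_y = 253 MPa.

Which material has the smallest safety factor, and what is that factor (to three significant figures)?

sample Q, n = 0.587

Converting E to GPa, α to ×10⁻⁶/K, σ_y to MPa, then σ and n for each:
  sample U: E = 42.70, α = 26.8, σ_y = 269.0 → σ = 159 MPa, n = 1.69
  sample R: E = 21.26, α = 15.6, σ_y = 411.0 → σ = 46.1 MPa, n = 8.91
  sample C: E = 208.0, α = 11.9, σ_y = 576.0 → σ = 344 MPa, n = 1.67
  sample Q: E = 200.0, α = 15.5, σ_y = 253.0 → σ = 431 MPa, n = 0.587
The minimum is sample Q at n = 0.587.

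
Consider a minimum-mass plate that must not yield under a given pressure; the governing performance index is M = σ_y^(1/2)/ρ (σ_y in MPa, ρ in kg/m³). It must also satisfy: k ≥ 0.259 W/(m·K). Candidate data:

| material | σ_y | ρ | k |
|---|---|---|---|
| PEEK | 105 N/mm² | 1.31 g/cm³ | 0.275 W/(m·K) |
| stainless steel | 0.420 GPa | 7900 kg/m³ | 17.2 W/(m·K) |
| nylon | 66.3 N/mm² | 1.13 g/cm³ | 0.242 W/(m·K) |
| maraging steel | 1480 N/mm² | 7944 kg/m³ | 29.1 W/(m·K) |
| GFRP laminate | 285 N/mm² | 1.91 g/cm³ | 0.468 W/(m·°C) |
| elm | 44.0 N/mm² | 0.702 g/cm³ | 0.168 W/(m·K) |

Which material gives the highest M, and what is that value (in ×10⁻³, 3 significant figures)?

Screen on constraints: k ≥ 0.259 W/(m·K). Survivors: PEEK, stainless steel, maraging steel, GFRP laminate.
Convert each candidate to consistent units, then evaluate M:
  PEEK: σ_y = 105.0 MPa, ρ = 1310 kg/m³
  stainless steel: σ_y = 420.0 MPa, ρ = 7900 kg/m³
  maraging steel: σ_y = 1480 MPa, ρ = 7944 kg/m³
  GFRP laminate: σ_y = 285.0 MPa, ρ = 1910 kg/m³
  GFRP laminate: M = 8.84×10⁻³
  PEEK: M = 7.82×10⁻³
  maraging steel: M = 4.84×10⁻³
  stainless steel: M = 2.59×10⁻³
The maximum is for GFRP laminate.

GFRP laminate, M = 8.84×10⁻³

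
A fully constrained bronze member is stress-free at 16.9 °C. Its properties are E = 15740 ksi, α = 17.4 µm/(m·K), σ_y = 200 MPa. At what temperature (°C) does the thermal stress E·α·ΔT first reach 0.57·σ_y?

E = 15740 ksi = 108.5 GPa.
E·α·ΔT = 114.0 MPa ⇒ ΔT = 114.0 / (108.5×10³ × 17.4×10⁻⁶) = 60.37 K.
T = 16.9 + 60.37 = 77.27 °C.

77.3 °C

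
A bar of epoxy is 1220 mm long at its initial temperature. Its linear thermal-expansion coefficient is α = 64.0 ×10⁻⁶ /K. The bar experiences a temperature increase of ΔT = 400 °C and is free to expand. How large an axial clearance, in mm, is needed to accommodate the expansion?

ΔL = α·L₀·ΔT = 64.0×10⁻⁶ × 1220 mm × 400.0 K = 31.2 mm.

31.2 mm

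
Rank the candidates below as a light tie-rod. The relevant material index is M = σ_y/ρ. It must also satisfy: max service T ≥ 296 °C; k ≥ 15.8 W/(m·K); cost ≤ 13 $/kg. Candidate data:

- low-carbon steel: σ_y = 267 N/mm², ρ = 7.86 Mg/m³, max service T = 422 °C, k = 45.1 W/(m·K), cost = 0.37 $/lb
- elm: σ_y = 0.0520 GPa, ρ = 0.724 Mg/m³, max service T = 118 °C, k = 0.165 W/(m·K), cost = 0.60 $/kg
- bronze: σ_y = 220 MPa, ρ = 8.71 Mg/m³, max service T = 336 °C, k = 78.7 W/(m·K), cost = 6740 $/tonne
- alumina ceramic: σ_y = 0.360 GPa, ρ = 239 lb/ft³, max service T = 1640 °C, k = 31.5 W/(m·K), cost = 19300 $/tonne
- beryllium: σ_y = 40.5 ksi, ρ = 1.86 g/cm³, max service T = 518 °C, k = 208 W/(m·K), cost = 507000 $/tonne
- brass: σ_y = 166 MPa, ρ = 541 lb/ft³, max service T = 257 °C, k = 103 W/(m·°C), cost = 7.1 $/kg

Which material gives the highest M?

low-carbon steel

Screen on constraints: max service T ≥ 296 °C; k ≥ 15.8 W/(m·K); cost ≤ 13 $/kg. Survivors: low-carbon steel, bronze.
Normalizing units and computing the index:
  low-carbon steel: σ_y = 267.0 MPa, ρ = 7860 kg/m³
  bronze: σ_y = 220.0 MPa, ρ = 8710 kg/m³
  low-carbon steel: M = 34.0 kN·m/kg
  bronze: M = 25.3 kN·m/kg
The maximum is for low-carbon steel.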